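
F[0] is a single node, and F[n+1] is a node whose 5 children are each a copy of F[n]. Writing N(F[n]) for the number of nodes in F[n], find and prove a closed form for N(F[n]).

Claim: N(F[n]) = (5^{n+1} − 1)/4.

Base case: N(F[0]) = 1, and (5^{0+1} − 1)/4 = 1.
Assume N(F[r]) = (5^{r+1} − 1)/4.
Then N(F[r+1]) = 1 + 5N(F[r]) = 1 + 5·(5^{r+1} − 1)/4 = 1 + (5^{r+2} − 5)/4 = (4 + 5^{r+2} − 5)/4 = (5^{r+2} − 1)/4.
So the formula holds for r+1, and by induction N(F[n]) = (5^{n+1} − 1)/4 for all n ≥ 0.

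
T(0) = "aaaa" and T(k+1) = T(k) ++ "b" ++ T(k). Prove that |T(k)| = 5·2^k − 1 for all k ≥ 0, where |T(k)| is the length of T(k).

Base case: |T(0)| = 4, and 5·2^0 − 1 = 4.
Assume |T(m)| = 5·2^m − 1.
Then |T(m+1)| = |T(m)| + 1 + |T(m)| = 2|T(m)| + 1 = 2(5·2^m − 1) + 1 = 5·2^{m+1} − 2 + 1 = 5·2^{m+1} − 1.
So the formula holds for m+1, and by induction |T(k)| = 5·2^k − 1 for all k ≥ 0.

|T(k)| = 5·2^k − 1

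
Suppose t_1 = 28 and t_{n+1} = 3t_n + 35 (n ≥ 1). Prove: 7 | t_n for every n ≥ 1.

Base case: t_1 = 28 = 7·4, so 7 | t_1.
Assume 7 | t_k, so t_k = 7s for some integer s.
Then t_{k+1} = 3t_k + 35 = 3·(7s) + 35 = 7(3s + 5), so 7 | t_{k+1}.
This completes the inductive step, so 7 | t_n for all n ≥ 1.

7 | t_n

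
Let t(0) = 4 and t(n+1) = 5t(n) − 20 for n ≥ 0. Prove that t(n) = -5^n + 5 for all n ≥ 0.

Base case: t(0) = 4, and -5^0 + 5 = -1 + 5 = 4.
Assume t(m) = -5^m + 5 for some m ≥ 0.
Then t(m+1) = 5t(m) − 20 = 5·(-5^m + 5) − 20 = -5^{m+1} + 25 − 20 = -5^{m+1} + 5.
By induction, t(n) = -5^n + 5 for all n ≥ 0.

t(n) = -5^n + 5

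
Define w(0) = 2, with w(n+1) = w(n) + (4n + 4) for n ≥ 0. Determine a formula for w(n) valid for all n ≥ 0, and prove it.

Claim: w(n) = 2n^2 + 2n + 2.

Base case: w(0) = 2, and 2·0^2 + 2·0 + 2 = 2.
Assume w(k) = 2k^2 + 2k + 2.
Then w(k+1) = w(k) + (4k + 4) = (2k^2 + 2k + 2) + (4k + 4) = 2k^2 + 6k + 6,
and 2·(k+1)^2 + 2·(k+1) + 2 = 2k^2 + 6k + 6.
This completes the inductive step, so w(n) = 2n^2 + 2n + 2 for all n ≥ 0.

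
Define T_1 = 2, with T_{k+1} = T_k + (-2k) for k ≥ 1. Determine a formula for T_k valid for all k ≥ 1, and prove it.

Claim: T_k = -k^2 + k + 2.

Base case: T_1 = 2, and -1^2 + 1 + 2 = 2.
Assume T_r = -r^2 + r + 2.
Then T_{r+1} = T_r + (-2r) = (-r^2 + r + 2) + (-2r) = -r^2 − r + 2,
and -(r+1)^2 + (r+1) + 2 = -r^2 − r + 2.
This completes the inductive step, so T_k = -k^2 + k + 2 for all k ≥ 1.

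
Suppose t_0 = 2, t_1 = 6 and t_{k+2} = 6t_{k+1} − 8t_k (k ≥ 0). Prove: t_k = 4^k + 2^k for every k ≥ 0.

Base cases: t_0 = 2 and 4^0 + 2^0 = 2; t_1 = 6 and 4^1 + 2^1 = 6.
Assume t_j = 4^j + 2^j for all 0 ≤ j ≤ r, where r ≥ 1.
Then t_{r+1} = 6t_r − 8t_{r−1} = 6·(4^r + 2^r) − 8·(4^{r−1} + 2^{r−1}) = (6·4 − 8)4^{r−1} + (6·2 − 8)2^{r−1} = 16·4^{r−1} + 4·2^{r−1} = 4^{r+1} + 2^{r+1}.
By strong induction, t_k = 4^k + 2^k for all k ≥ 0.

t_k = 4^k + 2^k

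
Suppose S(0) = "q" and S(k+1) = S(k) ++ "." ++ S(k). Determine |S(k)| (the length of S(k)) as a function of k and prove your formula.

Claim: |S(k)| = 2^{k+1} − 1.

Base case: |S(0)| = 1, and 2^{0+1} − 1 = 1.
Assume |S(r)| = 2^{r+1} − 1.
Then |S(r+1)| = |S(r)| + 1 + |S(r)| = 2|S(r)| + 1 = 2(2^{r+1} − 1) + 1 = 2^{r+2} − 2 + 1 = 2^{r+2} − 1.
By induction, |S(k)| = 2^{k+1} − 1 for all k ≥ 0.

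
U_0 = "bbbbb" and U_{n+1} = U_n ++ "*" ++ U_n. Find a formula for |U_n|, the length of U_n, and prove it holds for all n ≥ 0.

Claim: |U_n| = 6·2^n − 1.

Base case: |U_0| = 5, and 6·2^0 − 1 = 5.
Assume |U_r| = 6·2^r − 1.
Then |U_{r+1}| = |U_r| + 1 + |U_r| = 2|U_r| + 1 = 2(6·2^r − 1) + 1 = 6·2^{r+1} − 2 + 1 = 6·2^{r+1} − 1.
By induction, |U_n| = 6·2^n − 1 for all n ≥ 0.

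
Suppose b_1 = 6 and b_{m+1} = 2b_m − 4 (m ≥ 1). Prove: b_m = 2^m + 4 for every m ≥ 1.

Base case: b_1 = 6, and 2^1 + 4 = 2 + 4 = 6.
Assume b_k = 2^k + 4 for some k ≥ 1.
Then b_{k+1} = 2b_k − 4 = 2·(2^k + 4) − 4 = 2^{k+1} + 8 − 4 = 2^{k+1} + 4.
This completes the inductive step, so b_m = 2^m + 4 for all m ≥ 1.

b_m = 2^m + 4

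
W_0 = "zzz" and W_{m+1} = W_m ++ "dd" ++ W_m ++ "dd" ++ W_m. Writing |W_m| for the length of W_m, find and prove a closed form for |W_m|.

Claim: |W_m| = 5·3^m − 2.

Base case: |W_0| = 3, and 5·3^0 − 2 = 3.
Assume |W_k| = 5·3^k − 2.
Then |W_{k+1}| = 3|W_k| + 4 = 3(5·3^k − 2) + 4 = 5·3^{k+1} − 6 + 4 = 5·3^{k+1} − 2.
By induction, |W_m| = 5·3^m − 2 for all m ≥ 0.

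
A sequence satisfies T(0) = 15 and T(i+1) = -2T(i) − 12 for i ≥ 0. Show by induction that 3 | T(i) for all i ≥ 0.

Base case: T(0) = 15 = 3·5, so 3 | T(0).
Assume 3 | T(j), so T(j) = 3t for some integer t.
Then T(j+1) = -2T(j) − 12 = -2·(3t) − 12 = 3(-2t − 4), so 3 | T(j+1).
Hence 3 | T(i) for every i ≥ 0, by induction.

3 | T(i)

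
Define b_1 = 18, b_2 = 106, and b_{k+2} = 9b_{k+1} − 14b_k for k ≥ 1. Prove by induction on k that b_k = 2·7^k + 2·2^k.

Base cases: b_1 = 18 and 2·7^1 + 2·2^1 = 18; b_2 = 106 and 2·7^2 + 2·2^2 = 106.
Assume b_i = 2·7^i + 2·2^i for all 1 ≤ i ≤ j, where j ≥ 2.
Then b_{j+1} = 9b_j − 14b_{j−1} = 9·(2·7^j + 2·2^j) − 14·(2·7^{j−1} + 2·2^{j−1}) = 2·(9·7 − 14)7^{j−1} + 2·(9·2 − 14)2^{j−1} = 98·7^{j−1} + 8·2^{j−1} = 2·7^{j+1} + 2·2^{j+1}.
So the formula holds for j+1, and by strong induction b_k = 2·7^k + 2·2^k for all k ≥ 1.

b_k = 2·7^k + 2·2^k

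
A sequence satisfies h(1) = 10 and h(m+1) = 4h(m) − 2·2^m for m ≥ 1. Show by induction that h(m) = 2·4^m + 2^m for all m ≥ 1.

Base case: h(1) = 10, and 2·4^1 + 2^1 = 8 + 2 = 10.
Assume h(j) = 2·4^j + 2^j for some j ≥ 1.
Then h(j+1) = 4h(j) − 2·2^j = 4·(2·4^j + 2^j) − 2·2^j = 2·4^{j+1} + 4·2^j − 2·2^j = 2·4^{j+1} + 2·2^j = 2·4^{j+1} + 2^{j+1}.
So the formula holds for j+1, and by induction h(m) = 2·4^m + 2^m for all m ≥ 1.

h(m) = 2·4^m + 2^m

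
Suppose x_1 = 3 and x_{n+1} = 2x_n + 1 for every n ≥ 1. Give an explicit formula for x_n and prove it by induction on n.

Claim: x_n = 2^{n+1} − 1.

Base case: x_1 = 3, and 2^{1+1} − 1 = 4 − 1 = 3.
Assume x_m = 2^{m+1} − 1 for some m ≥ 1.
Then x_{m+1} = 2x_m + 1 = 2·(2^{m+1} − 1) + 1 = 2^{m+2} − 2 + 1 = 2^{m+2} − 1.
So the formula holds for m+1, and by induction x_n = 2^{n+1} − 1 for all n ≥ 1.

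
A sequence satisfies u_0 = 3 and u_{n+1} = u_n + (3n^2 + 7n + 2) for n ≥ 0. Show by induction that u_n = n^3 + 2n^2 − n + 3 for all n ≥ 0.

Base case: u_0 = 3, and 0^3 + 2·0^2 − 0 + 3 = 3.
Assume u_j = j^3 + 2j^2 − j + 3.
Then u_{j+1} = u_j + (3j^2 + 7j + 2) = (j^3 + 2j^2 − j + 3) + (3j^2 + 7j + 2) = j^3 + 5j^2 + 6j + 5,
and (j+1)^3 + 2·(j+1)^2 − (j+1) + 3 = j^3 + 5j^2 + 6j + 5.
This completes the inductive step, so u_n = n^3 + 2n^2 − n + 3 for all n ≥ 0.

u_n = n^3 + 2n^2 − n + 3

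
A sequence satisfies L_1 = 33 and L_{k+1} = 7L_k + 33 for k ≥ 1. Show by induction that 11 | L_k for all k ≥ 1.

Base case: L_1 = 33 = 11·3, so 11 | L_1.
Assume 11 | L_m, so L_m = 11t for some integer t.
Then L_{m+1} = 7L_m + 33 = 7·(11t) + 33 = 11(7t + 3), so 11 | L_{m+1}.
By induction, 11 | L_k for all k ≥ 1.

11 | L_k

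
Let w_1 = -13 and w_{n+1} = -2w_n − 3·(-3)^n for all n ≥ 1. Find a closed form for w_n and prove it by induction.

Claim: w_n = 2·(-2)^n + 3·(-3)^n.

Base case: w_1 = -13, and 2·(-2)^1 + 3·(-3)^1 = -4 − 9 = -13.
Assume w_m = 2·(-2)^m + 3·(-3)^m for some m ≥ 1.
Then w_{m+1} = -2w_m − 3·(-3)^m = -2·(2·(-2)^m + 3·(-3)^m) − 3·(-3)^m = 2·(-2)^{m+1} − 6·(-3)^m − 3·(-3)^m = 2·(-2)^{m+1} − 9·(-3)^m = 2·(-2)^{m+1} + 3·(-3)^{m+1}.
So the formula holds for m+1, and by induction w_n = 2·(-2)^n + 3·(-3)^n for all n ≥ 1.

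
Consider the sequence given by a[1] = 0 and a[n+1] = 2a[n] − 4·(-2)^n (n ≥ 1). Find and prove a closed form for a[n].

Claim: a[n] = 2^n + (-2)^n.

Base case: a[1] = 0, and 2^1 + (-2)^1 = 2 − 2 = 0.
Assume a[r] = 2^r + (-2)^r for some r ≥ 1.
Then a[r+1] = 2a[r] − 4·(-2)^r = 2·(2^r + (-2)^r) − 4·(-2)^r = 2^{r+1} + 2·(-2)^r − 4·(-2)^r = 2^{r+1} − 2·(-2)^r = 2^{r+1} + (-2)^{r+1}.
So the formula holds for r+1, and by induction a[n] = 2^n + (-2)^n for all n ≥ 1.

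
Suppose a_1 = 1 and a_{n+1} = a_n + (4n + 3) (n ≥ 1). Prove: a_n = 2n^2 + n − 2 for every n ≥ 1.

Base case: a_1 = 1, and 2·1^2 + 1 − 2 = 1.
Assume a_m = 2m^2 + m − 2.
Then a_{m+1} = a_m + (4m + 3) = (2m^2 + m − 2) + (4m + 3) = 2m^2 + 5m + 1,
and 2·(m+1)^2 + (m+1) − 2 = 2m^2 + 5m + 1.
This completes the inductive step, so a_n = 2n^2 + n − 2 for all n ≥ 1.

a_n = 2n^2 + n − 2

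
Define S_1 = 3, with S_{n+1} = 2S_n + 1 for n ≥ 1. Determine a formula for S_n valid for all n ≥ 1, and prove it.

Claim: S_n = 2^{n+1} − 1.

Base case: S_1 = 3, and 2^{1+1} − 1 = 4 − 1 = 3.
Assume S_j = 2^{j+1} − 1 for some j ≥ 1.
Then S_{j+1} = 2S_j + 1 = 2·(2^{j+1} − 1) + 1 = 2^{j+2} − 2 + 1 = 2^{j+2} − 1.
This completes the inductive step, so S_n = 2^{n+1} − 1 for all n ≥ 1.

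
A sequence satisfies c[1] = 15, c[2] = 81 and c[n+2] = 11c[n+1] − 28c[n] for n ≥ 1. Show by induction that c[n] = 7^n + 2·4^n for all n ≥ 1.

Base cases: c[1] = 15 and 7^1 + 2·4^1 = 15; c[2] = 81 and 7^2 + 2·4^2 = 81.
Assume c[i] = 7^i + 2·4^i for all 1 ≤ i ≤ j, where j ≥ 2.
Then c[j+1] = 11c[j] − 28c[j−1] = 11·(7^j + 2·4^j) − 28·(7^{j−1} + 2·4^{j−1}) = (11·7 − 28)7^{j−1} + 2·(11·4 − 28)4^{j−1} = 49·7^{j−1} + 32·4^{j−1} = 7^{j+1} + 2·4^{j+1}.
This completes the inductive step, so c[n] = 7^n + 2·4^n for all n ≥ 1.

c[n] = 7^n + 2·4^n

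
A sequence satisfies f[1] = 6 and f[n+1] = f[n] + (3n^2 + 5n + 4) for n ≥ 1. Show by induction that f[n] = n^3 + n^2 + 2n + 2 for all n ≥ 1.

Base case: f[1] = 6, and 1^3 + 1^2 + 2·1 + 2 = 6.
Assume f[m] = m^3 + m^2 + 2m + 2.
Then f[m+1] = f[m] + (3m^2 + 5m + 4) = (m^3 + m^2 + 2m + 2) + (3m^2 + 5m + 4) = m^3 + 4m^2 + 7m + 6,
and (m+1)^3 + (m+1)^2 + 2·(m+1) + 2 = m^3 + 4m^2 + 7m + 6.
Hence f[n] = n^3 + n^2 + 2n + 2 for every n ≥ 1, by induction.

f[n] = n^3 + n^2 + 2n + 2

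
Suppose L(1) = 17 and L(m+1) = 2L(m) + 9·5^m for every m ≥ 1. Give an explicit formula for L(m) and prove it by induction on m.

Claim: L(m) = 2^m + 3·5^m.

Base case: L(1) = 17, and 2^1 + 3·5^1 = 2 + 15 = 17.
Assume L(j) = 2^j + 3·5^j for some j ≥ 1.
Then L(j+1) = 2L(j) + 9·5^j = 2·(2^j + 3·5^j) + 9·5^j = 2^{j+1} + 6·5^j + 9·5^j = 2^{j+1} + 15·5^j = 2^{j+1} + 3·5^{j+1}.
By induction, L(m) = 2^m + 3·5^m for all m ≥ 1.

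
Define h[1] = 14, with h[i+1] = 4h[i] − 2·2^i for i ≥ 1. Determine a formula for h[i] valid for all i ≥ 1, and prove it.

Claim: h[i] = 3·4^i + 2^i.

Base case: h[1] = 14, and 3·4^1 + 2^1 = 12 + 2 = 14.
Assume h[k] = 3·4^k + 2^k for some k ≥ 1.
Then h[k+1] = 4h[k] − 2·2^k = 4·(3·4^k + 2^k) − 2·2^k = 3·4^{k+1} + 4·2^k − 2·2^k = 3·4^{k+1} + 2·2^k = 3·4^{k+1} + 2^{k+1}.
This completes the inductive step, so h[i] = 3·4^i + 2^i for all i ≥ 1.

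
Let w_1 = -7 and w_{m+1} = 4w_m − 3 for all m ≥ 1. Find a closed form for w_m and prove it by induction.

Claim: w_m = -2·4^m + 1.

Base case: w_1 = -7, and -2·4^1 + 1 = -8 + 1 = -7.
Assume w_r = -2·4^r + 1 for some r ≥ 1.
Then w_{r+1} = 4w_r − 3 = 4·(-2·4^r + 1) − 3 = -8·4^r + 4 − 3 = -2·4^{r+1} + 1.
So the formula holds for r+1, and by induction w_m = -2·4^m + 1 for all m ≥ 1.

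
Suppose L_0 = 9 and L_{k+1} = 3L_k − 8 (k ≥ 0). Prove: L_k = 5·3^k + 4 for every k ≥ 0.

Base case: L_0 = 9, and 5·3^0 + 4 = 5 + 4 = 9.
Assume L_j = 5·3^j + 4 for some j ≥ 0.
Then L_{j+1} = 3L_j − 8 = 3·(5·3^j + 4) − 8 = 15·3^j + 12 − 8 = 5·3^{j+1} + 4.
Hence L_k = 5·3^k + 4 for every k ≥ 0, by induction.

L_k = 5·3^k + 4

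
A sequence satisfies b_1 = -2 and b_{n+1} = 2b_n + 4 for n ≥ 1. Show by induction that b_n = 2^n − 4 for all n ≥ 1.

Base case: b_1 = -2, and 2^1 − 4 = 2 − 4 = -2.
Assume b_j = 2^j − 4 for some j ≥ 1.
Then b_{j+1} = 2b_j + 4 = 2·(2^j − 4) + 4 = 2^{j+1} − 8 + 4 = 2^{j+1} − 4.
By induction, b_n = 2^n − 4 for all n ≥ 1.

b_n = 2^n − 4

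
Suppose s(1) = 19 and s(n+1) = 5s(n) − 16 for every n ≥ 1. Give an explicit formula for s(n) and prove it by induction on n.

Claim: s(n) = 3·5^n + 4.

Base case: s(1) = 19, and 3·5^1 + 4 = 15 + 4 = 19.
Assume s(k) = 3·5^k + 4 for some k ≥ 1.
Then s(k+1) = 5s(k) − 16 = 5·(3·5^k + 4) − 16 = 15·5^k + 20 − 16 = 3·5^{k+1} + 4.
By induction, s(n) = 3·5^n + 4 for all n ≥ 1.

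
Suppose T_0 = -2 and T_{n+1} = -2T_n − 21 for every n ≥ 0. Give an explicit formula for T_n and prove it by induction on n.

Claim: T_n = 5·(-2)^n − 7.

Base case: T_0 = -2, and 5·(-2)^0 − 7 = 5 − 7 = -2.
Assume T_k = 5·(-2)^k − 7 for some k ≥ 0.
Then T_{k+1} = -2T_k − 21 = -2·(5·(-2)^k − 7) − 21 = -10·(-2)^k + 14 − 21 = 5·(-2)^{k+1} − 7.
Hence T_n = 5·(-2)^n − 7 for every n ≥ 0, by induction.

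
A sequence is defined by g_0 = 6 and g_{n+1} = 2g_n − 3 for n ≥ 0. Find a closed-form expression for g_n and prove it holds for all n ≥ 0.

Claim: g_n = 3·2^n + 3.

Base case: g_0 = 6, and 3·2^0 + 3 = 3 + 3 = 6.
Assume g_r = 3·2^r + 3 for some r ≥ 0.
Then g_{r+1} = 2g_r − 3 = 2·(3·2^r + 3) − 3 = 6·2^r + 6 − 3 = 3·2^{r+1} + 3.
This completes the inductive step, so g_n = 3·2^n + 3 for all n ≥ 0.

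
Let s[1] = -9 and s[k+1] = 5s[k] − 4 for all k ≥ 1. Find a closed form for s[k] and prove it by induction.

Claim: s[k] = -2·5^k + 1.

Base case: s[1] = -9, and -2·5^1 + 1 = -10 + 1 = -9.
Assume s[r] = -2·5^r + 1 for some r ≥ 1.
Then s[r+1] = 5s[r] − 4 = 5·(-2·5^r + 1) − 4 = -10·5^r + 5 − 4 = -2·5^{r+1} + 1.
So the formula holds for r+1, and by induction s[k] = -2·5^k + 1 for all k ≥ 1.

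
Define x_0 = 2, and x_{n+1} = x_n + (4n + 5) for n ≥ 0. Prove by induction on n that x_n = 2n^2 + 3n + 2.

Base case: x_0 = 2, and 2·0^2 + 3·0 + 2 = 2.
Assume x_m = 2m^2 + 3m + 2.
Then x_{m+1} = x_m + (4m + 5) = (2m^2 + 3m + 2) + (4m + 5) = 2m^2 + 7m + 7,
and 2·(m+1)^2 + 3·(m+1) + 2 = 2m^2 + 7m + 7.
By induction, x_n = 2n^2 + 3n + 2 for all n ≥ 0.

x_n = 2n^2 + 3n + 2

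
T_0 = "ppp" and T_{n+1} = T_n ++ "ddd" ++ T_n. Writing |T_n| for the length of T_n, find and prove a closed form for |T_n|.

Claim: |T_n| = 6·2^n − 3.

Base case: |T_0| = 3, and 6·2^0 − 3 = 3.
Assume |T_m| = 6·2^m − 3.
Then |T_{m+1}| = |T_m| + 3 + |T_m| = 2|T_m| + 3 = 2(6·2^m − 3) + 3 = 6·2^{m+1} − 6 + 3 = 6·2^{m+1} − 3.
This completes the inductive step, so |T_n| = 6·2^n − 3 for all n ≥ 0.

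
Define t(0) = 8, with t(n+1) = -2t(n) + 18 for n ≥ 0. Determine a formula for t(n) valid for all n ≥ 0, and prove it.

Claim: t(n) = 2·(-2)^n + 6.

Base case: t(0) = 8, and 2·(-2)^0 + 6 = 2 + 6 = 8.
Assume t(k) = 2·(-2)^k + 6 for some k ≥ 0.
Then t(k+1) = -2t(k) + 18 = -2·(2·(-2)^k + 6) + 18 = -4·(-2)^k − 12 + 18 = 2·(-2)^{k+1} + 6.
This completes the inductive step, so t(n) = 2·(-2)^n + 6 for all n ≥ 0.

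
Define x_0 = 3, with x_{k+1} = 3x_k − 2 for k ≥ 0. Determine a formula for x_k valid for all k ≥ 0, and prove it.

Claim: x_k = 2·3^k + 1.

Base case: x_0 = 3, and 2·3^0 + 1 = 2 + 1 = 3.
Assume x_m = 2·3^m + 1 for some m ≥ 0.
Then x_{m+1} = 3x_m − 2 = 3·(2·3^m + 1) − 2 = 6·3^m + 3 − 2 = 2·3^{m+1} + 1.
By induction, x_k = 2·3^k + 1 for all k ≥ 0.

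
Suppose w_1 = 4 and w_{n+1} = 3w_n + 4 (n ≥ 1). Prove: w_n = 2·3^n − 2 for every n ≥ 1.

Base case: w_1 = 4, and 2·3^1 − 2 = 6 − 2 = 4.
Assume w_j = 2·3^j − 2 for some j ≥ 1.
Then w_{j+1} = 3w_j + 4 = 3·(2·3^j − 2) + 4 = 6·3^j − 6 + 4 = 2·3^{j+1} − 2.
So the formula holds for j+1, and by induction w_n = 2·3^n − 2 for all n ≥ 1.

w_n = 2·3^n − 2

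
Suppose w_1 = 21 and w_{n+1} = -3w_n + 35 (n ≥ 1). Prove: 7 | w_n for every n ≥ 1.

Base case: w_1 = 21 = 7·3, so 7 | w_1.
Assume 7 | w_j, so w_j = 7t for some integer t.
Then w_{j+1} = -3w_j + 35 = -3·(7t) + 35 = 7(-3t + 5), so 7 | w_{j+1}.
By induction, 7 | w_n for all n ≥ 1.

7 | w_n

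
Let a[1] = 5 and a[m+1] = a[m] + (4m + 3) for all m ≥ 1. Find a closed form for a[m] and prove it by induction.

Claim: a[m] = 2m^2 + m + 2.

Base case: a[1] = 5, and 2·1^2 + 1 + 2 = 5.
Assume a[k] = 2k^2 + k + 2.
Then a[k+1] = a[k] + (4k + 3) = (2k^2 + k + 2) + (4k + 3) = 2k^2 + 5k + 5,
and 2·(k+1)^2 + (k+1) + 2 = 2k^2 + 5k + 5.
Hence a[m] = 2m^2 + m + 2 for every m ≥ 1, by induction.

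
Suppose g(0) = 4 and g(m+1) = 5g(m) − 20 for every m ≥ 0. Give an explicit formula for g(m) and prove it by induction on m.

Claim: g(m) = -5^m + 5.

Base case: g(0) = 4, and -5^0 + 5 = -1 + 5 = 4.
Assume g(r) = -5^r + 5 for some r ≥ 0.
Then g(r+1) = 5g(r) − 20 = 5·(-5^r + 5) − 20 = -5^{r+1} + 25 − 20 = -5^{r+1} + 5.
This completes the inductive step, so g(m) = -5^m + 5 for all m ≥ 0.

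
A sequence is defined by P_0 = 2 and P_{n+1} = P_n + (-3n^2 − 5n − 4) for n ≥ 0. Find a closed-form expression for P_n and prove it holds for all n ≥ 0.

Claim: P_n = -n^3 − n^2 − 2n + 2.

Base case: P_0 = 2, and -0^3 − 0^2 − 2·0 + 2 = 2.
Assume P_j = -j^3 − j^2 − 2j + 2.
Then P_{j+1} = P_j + (-3j^2 − 5j − 4) = (-j^3 − j^2 − 2j + 2) + (-3j^2 − 5j − 4) = -j^3 − 4j^2 − 7j − 2,
and -(j+1)^3 − (j+1)^2 − 2·(j+1) + 2 = -j^3 − 4j^2 − 7j − 2.
This completes the inductive step, so P_n = -n^3 − n^2 − 2n + 2 for all n ≥ 0.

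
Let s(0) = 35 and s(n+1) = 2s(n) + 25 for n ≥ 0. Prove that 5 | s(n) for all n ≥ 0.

Base case: s(0) = 35 = 5·7, so 5 | s(0).
Assume 5 | s(m), so s(m) = 5t for some integer t.
Then s(m+1) = 2s(m) + 25 = 2·(5t) + 25 = 5(2t + 5), so 5 | s(m+1).
This completes the inductive step, so 5 | s(n) for all n ≥ 0.

5 | s(n)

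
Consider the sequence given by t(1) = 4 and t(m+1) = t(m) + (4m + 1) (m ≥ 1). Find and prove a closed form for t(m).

Claim: t(m) = 2m^2 − m + 3.

Base case: t(1) = 4, and 2·1^2 − 1 + 3 = 4.
Assume t(j) = 2j^2 − j + 3.
Then t(j+1) = t(j) + (4j + 1) = (2j^2 − j + 3) + (4j + 1) = 2j^2 + 3j + 4,
and 2·(j+1)^2 − (j+1) + 3 = 2j^2 + 3j + 4.
Hence t(m) = 2m^2 − m + 3 for every m ≥ 1, by induction.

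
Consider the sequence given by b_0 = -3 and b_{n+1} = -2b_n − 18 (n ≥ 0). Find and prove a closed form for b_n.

Claim: b_n = 3·(-2)^n − 6.

Base case: b_0 = -3, and 3·(-2)^0 − 6 = 3 − 6 = -3.
Assume b_m = 3·(-2)^m − 6 for some m ≥ 0.
Then b_{m+1} = -2b_m − 18 = -2·(3·(-2)^m − 6) − 18 = -6·(-2)^m + 12 − 18 = 3·(-2)^{m+1} − 6.
Hence b_n = 3·(-2)^n − 6 for every n ≥ 0, by induction.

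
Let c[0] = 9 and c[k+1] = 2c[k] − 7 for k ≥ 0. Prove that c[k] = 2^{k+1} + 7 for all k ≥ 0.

Base case: c[0] = 9, and 2^{0+1} + 7 = 2 + 7 = 9.
Assume c[r] = 2^{r+1} + 7 for some r ≥ 0.
Then c[r+1] = 2c[r] − 7 = 2·(2^{r+1} + 7) − 7 = 2^{r+2} + 14 − 7 = 2^{r+2} + 7.
This completes the inductive step, so c[k] = 2^{k+1} + 7 for all k ≥ 0.

c[k] = 2^{k+1} + 7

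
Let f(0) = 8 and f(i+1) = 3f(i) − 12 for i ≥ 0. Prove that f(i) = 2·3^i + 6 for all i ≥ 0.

Base case: f(0) = 8, and 2·3^0 + 6 = 2 + 6 = 8.
Assume f(j) = 2·3^j + 6 for some j ≥ 0.
Then f(j+1) = 3f(j) − 12 = 3·(2·3^j + 6) − 12 = 6·3^j + 18 − 12 = 2·3^{j+1} + 6.
This completes the inductive step, so f(i) = 2·3^i + 6 for all i ≥ 0.

f(i) = 2·3^i + 6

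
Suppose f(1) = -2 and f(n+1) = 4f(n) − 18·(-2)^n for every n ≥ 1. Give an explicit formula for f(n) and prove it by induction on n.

Claim: f(n) = 4^n + 3·(-2)^n.

Base case: f(1) = -2, and 4^1 + 3·(-2)^1 = 4 − 6 = -2.
Assume f(r) = 4^r + 3·(-2)^r for some r ≥ 1.
Then f(r+1) = 4f(r) − 18·(-2)^r = 4·(4^r + 3·(-2)^r) − 18·(-2)^r = 4^{r+1} + 12·(-2)^r − 18·(-2)^r = 4^{r+1} − 6·(-2)^r = 4^{r+1} + 3·(-2)^{r+1}.
This completes the inductive step, so f(n) = 4^n + 3·(-2)^n for all n ≥ 1.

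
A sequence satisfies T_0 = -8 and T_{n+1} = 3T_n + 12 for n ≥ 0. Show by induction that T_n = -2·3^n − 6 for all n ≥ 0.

Base case: T_0 = -8, and -2·3^0 − 6 = -2 − 6 = -8.
Assume T_m = -2·3^m − 6 for some m ≥ 0.
Then T_{m+1} = 3T_m + 12 = 3·(-2·3^m − 6) + 12 = -6·3^m − 18 + 12 = -2·3^{m+1} − 6.
Hence T_n = -2·3^n − 6 for every n ≥ 0, by induction.

T_n = -2·3^n − 6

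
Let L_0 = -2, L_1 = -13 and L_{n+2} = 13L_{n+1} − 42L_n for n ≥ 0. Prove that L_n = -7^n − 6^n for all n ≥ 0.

Base cases: L_0 = -2 and -7^0 − 6^0 = -2; L_1 = -13 and -7^1 − 6^1 = -13.
Assume L_i = -7^i − 6^i for all 0 ≤ i ≤ j, where j ≥ 1.
Then L_{j+1} = 13L_j − 42L_{j−1} = 13·(-7^j − 6^j) − 42·(-7^{j−1} − 6^{j−1}) = -(13·7 − 42)7^{j−1} − (13·6 − 42)6^{j−1} = -49·7^{j−1} − 36·6^{j−1} = -7^{j+1} − 6^{j+1}.
This completes the inductive step, so L_n = -7^n − 6^n for all n ≥ 0.

L_n = -7^n − 6^n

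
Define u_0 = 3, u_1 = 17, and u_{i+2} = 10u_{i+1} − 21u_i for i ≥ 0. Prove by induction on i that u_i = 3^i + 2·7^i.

Base cases: u_0 = 3 and 3^0 + 2·7^0 = 3; u_1 = 17 and 3^1 + 2·7^1 = 17.
Assume u_j = 3^j + 2·7^j for all 0 ≤ j ≤ m, where m ≥ 1.
Then u_{m+1} = 10u_m − 21u_{m−1} = 10·(3^m + 2·7^m) − 21·(3^{m−1} + 2·7^{m−1}) = (10·3 − 21)3^{m−1} + 2·(10·7 − 21)7^{m−1} = 9·3^{m−1} + 98·7^{m−1} = 3^{m+1} + 2·7^{m+1}.
Hence u_i = 3^i + 2·7^i for every i ≥ 0, by strong induction.

u_i = 3^i + 2·7^i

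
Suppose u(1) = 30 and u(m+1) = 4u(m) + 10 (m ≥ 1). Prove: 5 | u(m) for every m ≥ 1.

Base case: u(1) = 30 = 5·6, so 5 | u(1).
Assume 5 | u(j), so u(j) = 5t for some integer t.
Then u(j+1) = 4u(j) + 10 = 4·(5t) + 10 = 5(4t + 2), so 5 | u(j+1).
This completes the inductive step, so 5 | u(m) for all m ≥ 1.

5 | u(m)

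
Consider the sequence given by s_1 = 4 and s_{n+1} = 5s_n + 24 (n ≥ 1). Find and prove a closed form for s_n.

Claim: s_n = 2·5^n − 6.

Base case: s_1 = 4, and 2·5^1 − 6 = 10 − 6 = 4.
Assume s_r = 2·5^r − 6 for some r ≥ 1.
Then s_{r+1} = 5s_r + 24 = 5·(2·5^r − 6) + 24 = 10·5^r − 30 + 24 = 2·5^{r+1} − 6.
By induction, s_n = 2·5^n − 6 for all n ≥ 1.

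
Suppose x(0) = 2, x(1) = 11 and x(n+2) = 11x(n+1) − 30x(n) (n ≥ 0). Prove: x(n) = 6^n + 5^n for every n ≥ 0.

Base cases: x(0) = 2 and 6^0 + 5^0 = 2; x(1) = 11 and 6^1 + 5^1 = 11.
Assume x(j) = 6^j + 5^j for all 0 ≤ j ≤ r, where r ≥ 1.
Then x(r+1) = 11x(r) − 30x(r−1) = 11·(6^r + 5^r) − 30·(6^{r−1} + 5^{r−1}) = (11·6 − 30)6^{r−1} + (11·5 − 30)5^{r−1} = 36·6^{r−1} + 25·5^{r−1} = 6^{r+1} + 5^{r+1}.
Hence x(n) = 6^n + 5^n for every n ≥ 0, by strong induction.

x(n) = 6^n + 5^n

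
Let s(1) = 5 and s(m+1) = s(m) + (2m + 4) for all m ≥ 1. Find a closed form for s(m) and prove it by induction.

Claim: s(m) = m^2 + 3m + 1.

Base case: s(1) = 5, and 1^2 + 3·1 + 1 = 5.
Assume s(k) = k^2 + 3k + 1.
Then s(k+1) = s(k) + (2k + 4) = (k^2 + 3k + 1) + (2k + 4) = k^2 + 5k + 5,
and (k+1)^2 + 3·(k+1) + 1 = k^2 + 5k + 5.
By induction, s(m) = m^2 + 3m + 1 for all m ≥ 1.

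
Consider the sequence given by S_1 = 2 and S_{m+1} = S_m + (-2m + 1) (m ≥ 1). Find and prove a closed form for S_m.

Claim: S_m = -m^2 + 2m + 1.

Base case: S_1 = 2, and -1^2 + 2·1 + 1 = 2.
Assume S_k = -k^2 + 2k + 1.
Then S_{k+1} = S_k + (-2k + 1) = (-k^2 + 2k + 1) + (-2k + 1) = -k^2 + 2,
and -(k+1)^2 + 2·(k+1) + 1 = -k^2 + 2.
This completes the inductive step, so S_m = -m^2 + 2m + 1 for all m ≥ 1.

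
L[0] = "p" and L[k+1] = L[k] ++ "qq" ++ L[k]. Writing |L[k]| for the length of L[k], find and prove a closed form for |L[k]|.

Claim: |L[k]| = 3·2^k − 2.

Base case: |L[0]| = 1, and 3·2^0 − 2 = 1.
Assume |L[m]| = 3·2^m − 2.
Then |L[m+1]| = |L[m]| + 2 + |L[m]| = 2|L[m]| + 2 = 2(3·2^m − 2) + 2 = 3·2^{m+1} − 4 + 2 = 3·2^{m+1} − 2.
Hence |L[k]| = 3·2^k − 2 for every k ≥ 0, by induction.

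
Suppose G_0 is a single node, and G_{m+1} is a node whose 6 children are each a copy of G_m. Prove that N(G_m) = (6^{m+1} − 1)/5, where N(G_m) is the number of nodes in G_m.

Base case: N(G_0) = 1, and (6^{0+1} − 1)/5 = 1.
Assume N(G_r) = (6^{r+1} − 1)/5.
Then N(G_{r+1}) = 1 + 6N(G_r) = 1 + 6·(6^{r+1} − 1)/5 = 1 + (6^{r+2} − 6)/5 = (5 + 6^{r+2} − 6)/5 = (6^{r+2} − 1)/5.
This completes the inductive step, so N(G_m) = (6^{m+1} − 1)/5 for all m ≥ 0.

N(G_m) = (6^{m+1} − 1)/5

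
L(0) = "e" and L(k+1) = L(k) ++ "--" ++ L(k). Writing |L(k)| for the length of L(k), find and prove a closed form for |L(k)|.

Claim: |L(k)| = 3·2^k − 2.

Base case: |L(0)| = 1, and 3·2^0 − 2 = 1.
Assume |L(r)| = 3·2^r − 2.
Then |L(r+1)| = |L(r)| + 2 + |L(r)| = 2|L(r)| + 2 = 2(3·2^r − 2) + 2 = 3·2^{r+1} − 4 + 2 = 3·2^{r+1} − 2.
Hence |L(k)| = 3·2^k − 2 for every k ≥ 0, by induction.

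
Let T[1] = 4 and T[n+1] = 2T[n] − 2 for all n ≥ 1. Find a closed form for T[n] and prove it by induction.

Claim: T[n] = 2^n + 2.

Base case: T[1] = 4, and 2^1 + 2 = 2 + 2 = 4.
Assume T[r] = 2^r + 2 for some r ≥ 1.
Then T[r+1] = 2T[r] − 2 = 2·(2^r + 2) − 2 = 2^{r+1} + 4 − 2 = 2^{r+1} + 2.
By induction, T[n] = 2^n + 2 for all n ≥ 1.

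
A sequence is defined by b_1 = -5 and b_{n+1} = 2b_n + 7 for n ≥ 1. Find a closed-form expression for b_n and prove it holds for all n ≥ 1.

Claim: b_n = 2^n − 7.

Base case: b_1 = -5, and 2^1 − 7 = 2 − 7 = -5.
Assume b_r = 2^r − 7 for some r ≥ 1.
Then b_{r+1} = 2b_r + 7 = 2·(2^r − 7) + 7 = 2^{r+1} − 14 + 7 = 2^{r+1} − 7.
Hence b_n = 2^n − 7 for every n ≥ 1, by induction.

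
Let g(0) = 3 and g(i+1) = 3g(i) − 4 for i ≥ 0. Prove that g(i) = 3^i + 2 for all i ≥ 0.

Base case: g(0) = 3, and 3^0 + 2 = 1 + 2 = 3.
Assume g(k) = 3^k + 2 for some k ≥ 0.
Then g(k+1) = 3g(k) − 4 = 3·(3^k + 2) − 4 = 3^{k+1} + 6 − 4 = 3^{k+1} + 2.
By induction, g(i) = 3^i + 2 for all i ≥ 0.

g(i) = 3^i + 2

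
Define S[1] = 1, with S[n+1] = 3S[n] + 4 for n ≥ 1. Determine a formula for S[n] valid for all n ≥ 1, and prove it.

Claim: S[n] = 3^n − 2.

Base case: S[1] = 1, and 3^1 − 2 = 3 − 2 = 1.
Assume S[j] = 3^j − 2 for some j ≥ 1.
Then S[j+1] = 3S[j] + 4 = 3·(3^j − 2) + 4 = 3^{j+1} − 6 + 4 = 3^{j+1} − 2.
By induction, S[n] = 3^n − 2 for all n ≥ 1.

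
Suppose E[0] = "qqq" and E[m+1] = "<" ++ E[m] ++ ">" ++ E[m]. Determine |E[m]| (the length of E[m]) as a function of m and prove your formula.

Claim: |E[m]| = 5·2^m − 2.

Base case: |E[0]| = 3, and 5·2^0 − 2 = 3.
Assume |E[j]| = 5·2^j − 2.
Then |E[j+1]| = 1 + |E[j]| + 1 + |E[j]| = 2|E[j]| + 2 = 2(5·2^j − 2) + 2 = 5·2^{j+1} − 4 + 2 = 5·2^{j+1} − 2.
By induction, |E[m]| = 5·2^m − 2 for all m ≥ 0.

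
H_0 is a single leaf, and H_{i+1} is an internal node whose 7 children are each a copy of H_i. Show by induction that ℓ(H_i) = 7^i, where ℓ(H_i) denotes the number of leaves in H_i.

Base case: ℓ(H_0) = 1, and 7^0 = 1.
Assume ℓ(H_j) = 7^j.
Then ℓ(H_{j+1}) = 7·ℓ(H_j) = 7·7^j = 7^{j+1}.
Hence ℓ(H_i) = 7^i for every i ≥ 0, by induction.

ℓ(H_i) = 7^i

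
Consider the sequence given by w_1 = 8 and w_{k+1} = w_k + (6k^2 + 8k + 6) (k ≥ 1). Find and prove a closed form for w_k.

Claim: w_k = 2k^3 + k^2 + 3k + 2.

Base case: w_1 = 8, and 2·1^3 + 1^2 + 3·1 + 2 = 8.
Assume w_m = 2m^3 + m^2 + 3m + 2.
Then w_{m+1} = w_m + (6m^2 + 8m + 6) = (2m^3 + m^2 + 3m + 2) + (6m^2 + 8m + 6) = 2m^3 + 7m^2 + 11m + 8,
and 2·(m+1)^3 + (m+1)^2 + 3·(m+1) + 2 = 2m^3 + 7m^2 + 11m + 8.
By induction, w_k = 2k^3 + k^2 + 3k + 2 for all k ≥ 1.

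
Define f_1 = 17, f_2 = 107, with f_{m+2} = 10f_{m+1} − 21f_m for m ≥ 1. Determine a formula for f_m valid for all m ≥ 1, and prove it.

Claim: f_m = 2·7^m + 3^m.

Base cases: f_1 = 17 and 2·7^1 + 3^1 = 17; f_2 = 107 and 2·7^2 + 3^2 = 107.
Assume f_j = 2·7^j + 3^j for all 1 ≤ j ≤ k, where k ≥ 2.
Then f_{k+1} = 10f_k − 21f_{k−1} = 10·(2·7^k + 3^k) − 21·(2·7^{k−1} + 3^{k−1}) = 2·(10·7 − 21)7^{k−1} + (10·3 − 21)3^{k−1} = 98·7^{k−1} + 9·3^{k−1} = 2·7^{k+1} + 3^{k+1}.
This completes the inductive step, so f_m = 2·7^m + 3^m for all m ≥ 1.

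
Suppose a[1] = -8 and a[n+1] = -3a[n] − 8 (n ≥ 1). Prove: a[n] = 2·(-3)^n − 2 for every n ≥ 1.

Base case: a[1] = -8, and 2·(-3)^1 − 2 = -6 − 2 = -8.
Assume a[r] = 2·(-3)^r − 2 for some r ≥ 1.
Then a[r+1] = -3a[r] − 8 = -3·(2·(-3)^r − 2) − 8 = -6·(-3)^r + 6 − 8 = 2·(-3)^{r+1} − 2.
Hence a[n] = 2·(-3)^n − 2 for every n ≥ 1, by induction.

a[n] = 2·(-3)^n − 2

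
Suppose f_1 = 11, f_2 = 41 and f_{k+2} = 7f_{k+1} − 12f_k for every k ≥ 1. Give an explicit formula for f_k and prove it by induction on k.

Claim: f_k = 3^k + 2·4^k.

Base cases: f_1 = 11 and 3^1 + 2·4^1 = 11; f_2 = 41 and 3^2 + 2·4^2 = 41.
Assume f_j = 3^j + 2·4^j for all 1 ≤ j ≤ r, where r ≥ 2.
Then f_{r+1} = 7f_r − 12f_{r−1} = 7·(3^r + 2·4^r) − 12·(3^{r−1} + 2·4^{r−1}) = (7·3 − 12)3^{r−1} + 2·(7·4 − 12)4^{r−1} = 9·3^{r−1} + 32·4^{r−1} = 3^{r+1} + 2·4^{r+1}.
By strong induction, f_k = 3^k + 2·4^k for all k ≥ 1.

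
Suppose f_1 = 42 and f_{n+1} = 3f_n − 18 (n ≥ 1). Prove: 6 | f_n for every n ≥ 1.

Base case: f_1 = 42 = 6·7, so 6 | f_1.
Assume 6 | f_r, so f_r = 6t for some integer t.
Then f_{r+1} = 3f_r − 18 = 3·(6t) − 18 = 6(3t − 3), so 6 | f_{r+1}.
Hence 6 | f_n for every n ≥ 1, by induction.

6 | f_n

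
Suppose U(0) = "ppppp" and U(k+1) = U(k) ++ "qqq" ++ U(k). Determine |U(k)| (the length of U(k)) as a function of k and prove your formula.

Claim: |U(k)| = 2^{k+3} − 3.

Base case: |U(0)| = 5, and 2^{0+3} − 3 = 5.
Assume |U(r)| = 2^{r+3} − 3.
Then |U(r+1)| = |U(r)| + 3 + |U(r)| = 2|U(r)| + 3 = 2(2^{r+3} − 3) + 3 = 2^{r+1+3} − 6 + 3 = 2^{r+1+3} − 3.
Hence |U(k)| = 2^{k+3} − 3 for every k ≥ 0, by induction.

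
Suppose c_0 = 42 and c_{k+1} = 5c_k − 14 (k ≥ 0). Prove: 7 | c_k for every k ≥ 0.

Base case: c_0 = 42 = 7·6, so 7 | c_0.
Assume 7 | c_r, so c_r = 7t for some integer t.
Then c_{r+1} = 5c_r − 14 = 5·(7t) − 14 = 7(5t − 2), so 7 | c_{r+1}.
By induction, 7 | c_k for all k ≥ 0.

7 | c_k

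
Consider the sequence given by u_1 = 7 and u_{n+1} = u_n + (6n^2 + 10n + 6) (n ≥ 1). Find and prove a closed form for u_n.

Claim: u_n = 2n^3 + 2n^2 + 2n + 1.

Base case: u_1 = 7, and 2·1^3 + 2·1^2 + 2·1 + 1 = 7.
Assume u_m = 2m^3 + 2m^2 + 2m + 1.
Then u_{m+1} = u_m + (6m^2 + 10m + 6) = (2m^3 + 2m^2 + 2m + 1) + (6m^2 + 10m + 6) = 2m^3 + 8m^2 + 12m + 7,
and 2·(m+1)^3 + 2·(m+1)^2 + 2·(m+1) + 1 = 2m^3 + 8m^2 + 12m + 7.
By induction, u_n = 2n^3 + 2n^2 + 2n + 1 for all n ≥ 1.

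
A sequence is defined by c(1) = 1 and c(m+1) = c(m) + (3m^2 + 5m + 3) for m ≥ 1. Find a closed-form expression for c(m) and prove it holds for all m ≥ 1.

Claim: c(m) = m^3 + m^2 + m − 2.

Base case: c(1) = 1, and 1^3 + 1^2 + 1 − 2 = 1.
Assume c(r) = r^3 + r^2 + r − 2.
Then c(r+1) = c(r) + (3r^2 + 5r + 3) = (r^3 + r^2 + r − 2) + (3r^2 + 5r + 3) = r^3 + 4r^2 + 6r + 1,
and (r+1)^3 + (r+1)^2 + (r+1) − 2 = r^3 + 4r^2 + 6r + 1.
By induction, c(m) = m^3 + m^2 + m − 2 for all m ≥ 1.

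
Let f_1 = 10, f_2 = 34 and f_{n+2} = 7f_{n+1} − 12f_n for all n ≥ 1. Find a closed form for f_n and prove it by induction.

Claim: f_n = 4^n + 2·3^n.

Base cases: f_1 = 10 and 4^1 + 2·3^1 = 10; f_2 = 34 and 4^2 + 2·3^2 = 34.
Assume f_j = 4^j + 2·3^j for all 1 ≤ j ≤ r, where r ≥ 2.
Then f_{r+1} = 7f_r − 12f_{r−1} = 7·(4^r + 2·3^r) − 12·(4^{r−1} + 2·3^{r−1}) = (7·4 − 12)4^{r−1} + 2·(7·3 − 12)3^{r−1} = 16·4^{r−1} + 18·3^{r−1} = 4^{r+1} + 2·3^{r+1}.
So the formula holds for r+1, and by strong induction f_n = 4^n + 2·3^n for all n ≥ 1.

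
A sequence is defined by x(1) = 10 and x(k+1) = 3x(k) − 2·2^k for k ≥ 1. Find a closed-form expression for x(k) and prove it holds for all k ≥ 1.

Claim: x(k) = 2·3^k + 2·2^k.

Base case: x(1) = 10, and 2·3^1 + 2·2^1 = 6 + 4 = 10.
Assume x(j) = 2·3^j + 2·2^j for some j ≥ 1.
Then x(j+1) = 3x(j) − 2·2^j = 3·(2·3^j + 2·2^j) − 2·2^j = 2·3^{j+1} + 6·2^j − 2·2^j = 2·3^{j+1} + 4·2^j = 2·3^{j+1} + 2·2^{j+1}.
This completes the inductive step, so x(k) = 2·3^k + 2·2^k for all k ≥ 1.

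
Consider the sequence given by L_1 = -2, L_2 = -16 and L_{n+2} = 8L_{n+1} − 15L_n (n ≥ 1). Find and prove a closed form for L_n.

Claim: L_n = 3^n − 5^n.

Base cases: L_1 = -2 and 3^1 − 5^1 = -2; L_2 = -16 and 3^2 − 5^2 = -16.
Assume L_i = 3^i − 5^i for all 1 ≤ i ≤ j, where j ≥ 2.
Then L_{j+1} = 8L_j − 15L_{j−1} = 8·(3^j − 5^j) − 15·(3^{j−1} − 5^{j−1}) = (8·3 − 15)3^{j−1} − (8·5 − 15)5^{j−1} = 9·3^{j−1} − 25·5^{j−1} = 3^{j+1} − 5^{j+1}.
By strong induction, L_n = 3^n − 5^n for all n ≥ 1.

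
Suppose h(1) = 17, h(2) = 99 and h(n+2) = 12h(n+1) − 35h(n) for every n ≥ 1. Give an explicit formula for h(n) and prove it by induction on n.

Claim: h(n) = 7^n + 2·5^n.

Base cases: h(1) = 17 and 7^1 + 2·5^1 = 17; h(2) = 99 and 7^2 + 2·5^2 = 99.
Assume h(j) = 7^j + 2·5^j for all 1 ≤ j ≤ r, where r ≥ 2.
Then h(r+1) = 12h(r) − 35h(r−1) = 12·(7^r + 2·5^r) − 35·(7^{r−1} + 2·5^{r−1}) = (12·7 − 35)7^{r−1} + 2·(12·5 − 35)5^{r−1} = 49·7^{r−1} + 50·5^{r−1} = 7^{r+1} + 2·5^{r+1}.
So the formula holds for r+1, and by strong induction h(n) = 7^n + 2·5^n for all n ≥ 1.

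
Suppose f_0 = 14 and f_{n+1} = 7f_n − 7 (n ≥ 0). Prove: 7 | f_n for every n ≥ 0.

Base case: f_0 = 14 = 7·2, so 7 | f_0.
Assume 7 | f_r, so f_r = 7t for some integer t.
Then f_{r+1} = 7f_r − 7 = 7·(7t) − 7 = 7(7t − 1), so 7 | f_{r+1}.
This completes the inductive step, so 7 | f_n for all n ≥ 0.

7 | f_n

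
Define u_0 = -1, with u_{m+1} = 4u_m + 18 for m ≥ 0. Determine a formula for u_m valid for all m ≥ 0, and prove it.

Claim: u_m = 5·4^m − 6.

Base case: u_0 = -1, and 5·4^0 − 6 = 5 − 6 = -1.
Assume u_j = 5·4^j − 6 for some j ≥ 0.
Then u_{j+1} = 4u_j + 18 = 4·(5·4^j − 6) + 18 = 20·4^j − 24 + 18 = 5·4^{j+1} − 6.
This completes the inductive step, so u_m = 5·4^m − 6 for all m ≥ 0.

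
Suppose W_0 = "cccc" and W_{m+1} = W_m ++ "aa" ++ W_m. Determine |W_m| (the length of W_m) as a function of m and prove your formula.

Claim: |W_m| = 6·2^m − 2.

Base case: |W_0| = 4, and 6·2^0 − 2 = 4.
Assume |W_r| = 6·2^r − 2.
Then |W_{r+1}| = |W_r| + 2 + |W_r| = 2|W_r| + 2 = 2(6·2^r − 2) + 2 = 6·2^{r+1} − 4 + 2 = 6·2^{r+1} − 2.
This completes the inductive step, so |W_m| = 6·2^m − 2 for all m ≥ 0.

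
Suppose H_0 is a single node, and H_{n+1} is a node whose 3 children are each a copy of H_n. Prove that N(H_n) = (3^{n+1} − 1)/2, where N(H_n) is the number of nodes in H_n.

Base case: N(H_0) = 1, and (3^{0+1} − 1)/2 = 1.
Assume N(H_k) = (3^{k+1} − 1)/2.
Then N(H_{k+1}) = 1 + 3N(H_k) = 1 + 3·(3^{k+1} − 1)/2 = 1 + (3^{k+2} − 3)/2 = (2 + 3^{k+2} − 3)/2 = (3^{k+2} − 1)/2.
This completes the inductive step, so N(H_n) = (3^{n+1} − 1)/2 for all n ≥ 0.

N(H_n) = (3^{n+1} − 1)/2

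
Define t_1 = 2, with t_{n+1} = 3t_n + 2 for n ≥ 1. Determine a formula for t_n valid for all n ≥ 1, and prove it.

Claim: t_n = 3^n − 1.

Base case: t_1 = 2, and 3^1 − 1 = 3 − 1 = 2.
Assume t_j = 3^j − 1 for some j ≥ 1.
Then t_{j+1} = 3t_j + 2 = 3·(3^j − 1) + 2 = 3^{j+1} − 3 + 2 = 3^{j+1} − 1.
So the formula holds for j+1, and by induction t_n = 3^n − 1 for all n ≥ 1.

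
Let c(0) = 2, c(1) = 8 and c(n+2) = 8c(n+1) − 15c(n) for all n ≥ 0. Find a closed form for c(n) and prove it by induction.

Claim: c(n) = 5^n + 3^n.

Base cases: c(0) = 2 and 5^0 + 3^0 = 2; c(1) = 8 and 5^1 + 3^1 = 8.
Assume c(i) = 5^i + 3^i for all 0 ≤ i ≤ j, where j ≥ 1.
Then c(j+1) = 8c(j) − 15c(j−1) = 8·(5^j + 3^j) − 15·(5^{j−1} + 3^{j−1}) = (8·5 − 15)5^{j−1} + (8·3 − 15)3^{j−1} = 25·5^{j−1} + 9·3^{j−1} = 5^{j+1} + 3^{j+1}.
By strong induction, c(n) = 5^n + 3^n for all n ≥ 0.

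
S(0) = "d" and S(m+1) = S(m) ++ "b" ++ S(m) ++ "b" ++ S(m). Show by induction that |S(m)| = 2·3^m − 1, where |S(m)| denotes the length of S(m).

Base case: |S(0)| = 1, and 2·3^0 − 1 = 1.
Assume |S(k)| = 2·3^k − 1.
Then |S(k+1)| = 3|S(k)| + 2 = 3(2·3^k − 1) + 2 = 2·3^{k+1} − 3 + 2 = 2·3^{k+1} − 1.
By induction, |S(m)| = 2·3^m − 1 for all m ≥ 0.

|S(m)| = 2·3^m − 1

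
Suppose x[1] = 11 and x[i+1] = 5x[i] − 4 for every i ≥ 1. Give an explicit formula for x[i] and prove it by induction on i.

Claim: x[i] = 2·5^i + 1.

Base case: x[1] = 11, and 2·5^1 + 1 = 10 + 1 = 11.
Assume x[m] = 2·5^m + 1 for some m ≥ 1.
Then x[m+1] = 5x[m] − 4 = 5·(2·5^m + 1) − 4 = 10·5^m + 5 − 4 = 2·5^{m+1} + 1.
By induction, x[i] = 2·5^i + 1 for all i ≥ 1.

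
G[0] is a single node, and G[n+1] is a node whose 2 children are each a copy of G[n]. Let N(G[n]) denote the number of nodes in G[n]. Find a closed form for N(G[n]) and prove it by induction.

Claim: N(G[n]) = 2^{n+1} − 1.

Base case: N(G[0]) = 1, and 2^{0+1} − 1 = 1.
Assume N(G[r]) = 2^{r+1} − 1.
Then N(G[r+1]) = 1 + 2N(G[r]) = 1 + 2(2^{r+1} − 1) = 2^{r+2} − 2 + 1 = 2^{r+2} − 1.
By induction, N(G[n]) = 2^{n+1} − 1 for all n ≥ 0.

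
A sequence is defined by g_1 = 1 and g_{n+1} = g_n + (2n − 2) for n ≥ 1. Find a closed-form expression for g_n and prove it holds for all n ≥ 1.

Claim: g_n = n^2 − 3n + 3.

Base case: g_1 = 1, and 1^2 − 3·1 + 3 = 1.
Assume g_j = j^2 − 3j + 3.
Then g_{j+1} = g_j + (2j − 2) = (j^2 − 3j + 3) + (2j − 2) = j^2 − j + 1,
and (j+1)^2 − 3·(j+1) + 3 = j^2 − j + 1.
By induction, g_n = n^2 − 3n + 3 for all n ≥ 1.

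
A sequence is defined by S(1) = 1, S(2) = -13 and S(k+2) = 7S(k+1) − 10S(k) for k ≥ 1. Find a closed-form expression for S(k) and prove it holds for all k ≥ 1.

Claim: S(k) = 3·2^k − 5^k.

Base cases: S(1) = 1 and 3·2^1 − 5^1 = 1; S(2) = -13 and 3·2^2 − 5^2 = -13.
Assume S(j) = 3·2^j − 5^j for all 1 ≤ j ≤ m, where m ≥ 2.
Then S(m+1) = 7S(m) − 10S(m−1) = 7·(3·2^m − 5^m) − 10·(3·2^{m−1} − 5^{m−1}) = 3·(7·2 − 10)2^{m−1} − (7·5 − 10)5^{m−1} = 12·2^{m−1} − 25·5^{m−1} = 3·2^{m+1} − 5^{m+1}.
So the formula holds for m+1, and by strong induction S(k) = 3·2^k − 5^k for all k ≥ 1.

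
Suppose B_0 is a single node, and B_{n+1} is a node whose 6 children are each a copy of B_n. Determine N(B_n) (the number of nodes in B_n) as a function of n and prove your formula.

Claim: N(B_n) = (6^{n+1} − 1)/5.

Base case: N(B_0) = 1, and (6^{0+1} − 1)/5 = 1.
Assume N(B_m) = (6^{m+1} − 1)/5.
Then N(B_{m+1}) = 1 + 6N(B_m) = 1 + 6·(6^{m+1} − 1)/5 = 1 + (6^{m+2} − 6)/5 = (5 + 6^{m+2} − 6)/5 = (6^{m+2} − 1)/5.
This completes the inductive step, so N(B_n) = (6^{n+1} − 1)/5 for all n ≥ 0.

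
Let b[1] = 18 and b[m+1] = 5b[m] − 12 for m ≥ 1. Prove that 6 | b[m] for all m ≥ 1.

Base case: b[1] = 18 = 6·3, so 6 | b[1].
Assume 6 | b[j], so b[j] = 6t for some integer t.
Then b[j+1] = 5b[j] − 12 = 5·(6t) − 12 = 6(5t − 2), so 6 | b[j+1].
Hence 6 | b[m] for every m ≥ 1, by induction.

6 | b[m]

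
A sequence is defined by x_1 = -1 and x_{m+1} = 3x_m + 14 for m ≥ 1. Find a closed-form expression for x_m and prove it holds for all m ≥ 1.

Claim: x_m = 2·3^m − 7.

Base case: x_1 = -1, and 2·3^1 − 7 = 6 − 7 = -1.
Assume x_j = 2·3^j − 7 for some j ≥ 1.
Then x_{j+1} = 3x_j + 14 = 3·(2·3^j − 7) + 14 = 6·3^j − 21 + 14 = 2·3^{j+1} − 7.
So the formula holds for j+1, and by induction x_m = 2·3^m − 7 for all m ≥ 1.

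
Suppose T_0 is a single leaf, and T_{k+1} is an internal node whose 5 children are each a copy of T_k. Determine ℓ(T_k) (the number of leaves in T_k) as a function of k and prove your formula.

Claim: ℓ(T_k) = 5^k.

Base case: ℓ(T_0) = 1, and 5^0 = 1.
Assume ℓ(T_j) = 5^j.
Then ℓ(T_{j+1}) = 5·ℓ(T_j) = 5·5^j = 5^{j+1}.
So the formula holds for j+1, and by induction ℓ(T_k) = 5^k for all k ≥ 0.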